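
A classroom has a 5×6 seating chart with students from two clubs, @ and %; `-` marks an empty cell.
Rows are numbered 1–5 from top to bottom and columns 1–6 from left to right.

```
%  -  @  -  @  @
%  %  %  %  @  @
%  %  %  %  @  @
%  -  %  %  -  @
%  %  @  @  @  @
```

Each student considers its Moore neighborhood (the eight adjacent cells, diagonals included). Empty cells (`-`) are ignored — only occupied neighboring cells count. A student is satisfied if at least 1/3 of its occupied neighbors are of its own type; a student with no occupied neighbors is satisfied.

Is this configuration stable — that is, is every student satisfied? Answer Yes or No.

No

(1,1)% 2/2 ok
(1,3)@ 0/3 unhappy
(1,5)@ 3/4 ok
(1,6)@ 3/3 ok
(2,1)% 4/4 ok
(2,2)% 6/7 ok
(2,3)% 5/6 ok
(2,4)% 3/7 ok
(2,5)@ 5/7 ok
(2,6)@ 5/5 ok
(3,1)% 4/4 ok
(3,2)% 7/7 ok
(3,3)% 7/7 ok
(3,4)% 5/7 ok
(3,5)@ 4/7 ok
(3,6)@ 4/4 ok
(4,1)% 4/4 ok
(4,3)% 5/7 ok
(4,4)% 3/7 ok
(4,6)@ 4/4 ok
(5,1)% 2/2 ok
(5,2)% 3/4 ok
(5,3)@ 1/4 unhappy
(5,4)@ 2/4 ok
(5,5)@ 3/4 ok
(5,6)@ 2/2 ok
For instance (1,3) has only 0/3 same-type neighbors, below 1/3.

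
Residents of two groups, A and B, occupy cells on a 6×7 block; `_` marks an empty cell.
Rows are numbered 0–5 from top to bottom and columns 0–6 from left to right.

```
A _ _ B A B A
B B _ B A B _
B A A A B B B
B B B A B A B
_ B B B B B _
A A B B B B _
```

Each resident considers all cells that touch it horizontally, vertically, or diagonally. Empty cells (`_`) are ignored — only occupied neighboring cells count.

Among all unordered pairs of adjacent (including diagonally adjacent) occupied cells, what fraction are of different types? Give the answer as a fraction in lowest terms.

Scan each occupied cell's neighbors to the right and below (and the two forward diagonals) so each pair is counted once.
Row 0: A(0,0)–B(1,0)≠ A(0,0)–B(1,1)≠ B(0,3)–A(0,4)≠ B(0,3)–B(1,3)= B(0,3)–A(1,4)≠ A(0,4)–B(0,5)≠ A(0,4)–A(1,4)= A(0,4)–B(1,5)≠ A(0,4)–B(1,3)≠ B(0,5)–A(0,6)≠ B(0,5)–B(1,5)= B(0,5)–A(1,4)≠ A(0,6)–B(1,5)≠  → 10/13 unlike.
Row 1: B(1,0)–B(1,1)= B(1,0)–B(2,0)= B(1,0)–A(2,1)≠ B(1,1)–A(2,1)≠ B(1,1)–A(2,2)≠ B(1,1)–B(2,0)= B(1,3)–A(1,4)≠ B(1,3)–A(2,3)≠ B(1,3)–B(2,4)= B(1,3)–A(2,2)≠ A(1,4)–B(1,5)≠ A(1,4)–B(2,4)≠ A(1,4)–B(2,5)≠ A(1,4)–A(2,3)= B(1,5)–B(2,5)= B(1,5)–B(2,6)= B(1,5)–B(2,4)=  → 9/17 unlike.
Row 2: B(2,0)–A(2,1)≠ B(2,0)–B(3,0)= B(2,0)–B(3,1)= A(2,1)–A(2,2)= A(2,1)–B(3,1)≠ A(2,1)–B(3,2)≠ A(2,1)–B(3,0)≠ A(2,2)–A(2,3)= A(2,2)–B(3,2)≠ A(2,2)–A(3,3)= A(2,2)–B(3,1)≠ A(2,3)–B(2,4)≠ A(2,3)–A(3,3)= A(2,3)–B(3,4)≠ A(2,3)–B(3,2)≠ B(2,4)–B(2,5)= B(2,4)–B(3,4)= B(2,4)–A(3,5)≠ B(2,4)–A(3,3)≠ B(2,5)–B(2,6)= B(2,5)–A(3,5)≠ B(2,5)–B(3,6)= B(2,5)–B(3,4)= B(2,6)–B(3,6)= B(2,6)–A(3,5)≠  → 13/25 unlike.
Row 3: B(3,0)–B(3,1)= B(3,0)–B(4,1)= B(3,1)–B(3,2)= B(3,1)–B(4,1)= B(3,1)–B(4,2)= B(3,2)–A(3,3)≠ B(3,2)–B(4,2)= B(3,2)–B(4,3)= B(3,2)–B(4,1)= A(3,3)–B(3,4)≠ A(3,3)–B(4,3)≠ A(3,3)–B(4,4)≠ A(3,3)–B(4,2)≠ B(3,4)–A(3,5)≠ B(3,4)–B(4,4)= B(3,4)–B(4,5)= B(3,4)–B(4,3)= A(3,5)–B(3,6)≠ A(3,5)–B(4,5)≠ A(3,5)–B(4,4)≠ B(3,6)–B(4,5)=  → 9/21 unlike.
Row 4: B(4,1)–B(4,2)= B(4,1)–A(5,1)≠ B(4,1)–B(5,2)= B(4,1)–A(5,0)≠ B(4,2)–B(4,3)= B(4,2)–B(5,2)= B(4,2)–B(5,3)= B(4,2)–A(5,1)≠ B(4,3)–B(4,4)= B(4,3)–B(5,3)= B(4,3)–B(5,4)= B(4,3)–B(5,2)= B(4,4)–B(4,5)= B(4,4)–B(5,4)= B(4,4)–B(5,5)= B(4,4)–B(5,3)= B(4,5)–B(5,5)= B(4,5)–B(5,4)=  → 3/18 unlike.
Row 5: A(5,0)–A(5,1)= A(5,1)–B(5,2)≠ B(5,2)–B(5,3)= B(5,3)–B(5,4)= B(5,4)–B(5,5)=  → 1/5 unlike.
Total adjacent occupied pairs: 99; unlike-type pairs: 45.
45/99 reduces to 5/11.

5/11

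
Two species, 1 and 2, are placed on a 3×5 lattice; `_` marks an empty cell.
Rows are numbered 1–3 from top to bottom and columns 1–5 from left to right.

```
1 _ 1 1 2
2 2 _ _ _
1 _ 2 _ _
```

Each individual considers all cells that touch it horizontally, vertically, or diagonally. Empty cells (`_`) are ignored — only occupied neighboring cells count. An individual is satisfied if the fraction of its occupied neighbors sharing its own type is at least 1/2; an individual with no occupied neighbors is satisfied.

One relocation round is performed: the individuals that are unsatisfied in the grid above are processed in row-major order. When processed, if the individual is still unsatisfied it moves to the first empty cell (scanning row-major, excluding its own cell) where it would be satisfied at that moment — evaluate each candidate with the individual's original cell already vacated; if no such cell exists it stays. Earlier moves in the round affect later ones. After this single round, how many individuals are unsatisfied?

Initially unsatisfied (in order): (1,1), (1,5), (2,1), (2,2), (3,1).
  (1,1) → (2,3).
  (1,5) → (1,1).
  (2,1): now satisfied by earlier moves; stays.
  (2,2): now satisfied by earlier moves; stays.
  (3,1) → (1,5).
Resulting grid:
2 _ 1 1 1
2 2 1 _ _
_ _ 2 _ _
All satisfied now.

0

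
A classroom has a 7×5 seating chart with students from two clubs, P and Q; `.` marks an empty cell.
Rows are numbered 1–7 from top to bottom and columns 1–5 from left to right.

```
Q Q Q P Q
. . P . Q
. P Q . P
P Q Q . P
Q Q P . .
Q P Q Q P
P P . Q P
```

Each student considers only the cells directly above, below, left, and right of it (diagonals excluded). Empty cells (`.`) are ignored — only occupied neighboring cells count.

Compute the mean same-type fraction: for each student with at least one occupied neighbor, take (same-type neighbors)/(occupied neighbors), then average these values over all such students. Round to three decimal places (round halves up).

Row 1: (1,1)Q 1/1 · (1,2)Q 2/2 · (1,3)Q 1/3 · (1,4)P 0/2 · (1,5)Q 1/2
Row 2: (2,3)P 0/2 · (2,5)Q 1/2
Row 3: (3,2)P 0/2 · (3,3)Q 1/3 · (3,5)P 1/2
Row 4: (4,1)P 0/2 · (4,2)Q 2/4 · (4,3)Q 2/3 · (4,5)P 1/1
Row 5: (5,1)Q 2/3 · (5,2)Q 2/4 · (5,3)P 0/3
Row 6: (6,1)Q 1/3 · (6,2)P 1/4 · (6,3)Q 1/3 · (6,4)Q 2/3 · (6,5)P 1/2
Row 7: (7,1)P 1/2 · (7,2)P 2/2 · (7,4)Q 1/2 · (7,5)P 1/2
Sum over 26 students: 1/1 + 2/2 + 1/3 + 0/2 + 1/2 + 0/2 + 1/2 + 0/2 + 1/3 + 1/2 + 0/2 + 2/4 + 2/3 + 1/1 + 2/3 + 2/4 + 0/3 + 1/3 + 1/4 + 1/3 + 2/3 + 1/2 + 1/2 + 2/2 + 1/2 + 1/2 = 145/12; mean = 145/12 ÷ 26 = 145/312 = 0.464743… → 0.465.

0.465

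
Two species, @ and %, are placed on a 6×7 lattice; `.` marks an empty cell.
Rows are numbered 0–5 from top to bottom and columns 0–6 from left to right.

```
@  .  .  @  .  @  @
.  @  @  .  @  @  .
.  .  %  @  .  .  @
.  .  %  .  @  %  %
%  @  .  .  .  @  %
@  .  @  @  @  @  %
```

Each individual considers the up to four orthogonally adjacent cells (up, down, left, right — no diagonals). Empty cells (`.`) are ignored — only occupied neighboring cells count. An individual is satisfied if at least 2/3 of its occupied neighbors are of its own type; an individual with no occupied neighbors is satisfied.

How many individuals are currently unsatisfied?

11

Row 0: (0,0)@ 0/0 satisfied · (0,3)@ 0/0 satisfied · (0,5)@ 2/2 satisfied · (0,6)@ 1/1 satisfied
Row 1: (1,1)@ 1/1 satisfied · (1,2)@ 1/2 not · (1,4)@ 1/1 satisfied · (1,5)@ 2/2 satisfied
Row 2: (2,2)% 1/3 not · (2,3)@ 0/1 not · (2,6)@ 0/1 not
Row 3: (3,2)% 1/1 satisfied · (3,4)@ 0/1 not · (3,5)% 1/3 not · (3,6)% 2/3 satisfied
Row 4: (4,0)% 0/2 not · (4,1)@ 0/1 not · (4,5)@ 1/3 not · (4,6)% 2/3 satisfied
Row 5: (5,0)@ 0/1 not · (5,2)@ 1/1 satisfied · (5,3)@ 2/2 satisfied · (5,4)@ 2/2 satisfied · (5,5)@ 2/3 satisfied · (5,6)% 1/2 not
Unsatisfied: (1,2), (2,2), (2,3), (2,6), (3,4), (3,5), (4,0), (4,1), (4,5), (5,0), (5,6) — 11 in total.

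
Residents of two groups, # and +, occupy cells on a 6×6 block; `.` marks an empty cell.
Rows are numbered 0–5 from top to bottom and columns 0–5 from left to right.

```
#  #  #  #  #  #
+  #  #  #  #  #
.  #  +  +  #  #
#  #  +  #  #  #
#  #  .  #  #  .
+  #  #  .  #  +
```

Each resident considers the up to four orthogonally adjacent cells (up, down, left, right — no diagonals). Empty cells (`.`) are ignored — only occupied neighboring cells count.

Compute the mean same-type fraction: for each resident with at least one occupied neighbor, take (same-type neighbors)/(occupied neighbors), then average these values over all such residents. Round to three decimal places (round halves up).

Row 0: (0,0)# 1/2 · (0,1)# 3/3 · (0,2)# 3/3 · (0,3)# 3/3 · (0,4)# 3/3 · (0,5)# 2/2
Row 1: (1,0)+ 0/2 · (1,1)# 3/4 · (1,2)# 3/4 · (1,3)# 3/4 · (1,4)# 4/4 · (1,5)# 3/3
Row 2: (2,1)# 2/3 · (2,2)+ 2/4 · (2,3)+ 1/4 · (2,4)# 3/4 · (2,5)# 3/3
Row 3: (3,0)# 2/2 · (3,1)# 3/4 · (3,2)+ 1/3 · (3,3)# 2/4 · (3,4)# 4/4 · (3,5)# 2/2
Row 4: (4,0)# 2/3 · (4,1)# 3/3 · (4,3)# 2/2 · (4,4)# 3/3
Row 5: (5,0)+ 0/2 · (5,1)# 2/3 · (5,2)# 1/1 · (5,4)# 1/2 · (5,5)+ 0/1
Sum over 32 residents: 1/2 + 3/3 + 3/3 + 3/3 + 3/3 + 2/2 + 0/2 + 3/4 + 3/4 + 3/4 + 4/4 + 3/3 + 2/3 + 2/4 + 1/4 + 3/4 + 3/3 + 2/2 + 3/4 + 1/3 + 2/4 + 4/4 + 2/2 + 2/3 + 3/3 + 2/2 + 3/3 + 0/2 + 2/3 + 1/1 + 1/2 + 0/1 = 70/3; mean = 70/3 ÷ 32 = 35/48 = 0.729166… → 0.729.

0.729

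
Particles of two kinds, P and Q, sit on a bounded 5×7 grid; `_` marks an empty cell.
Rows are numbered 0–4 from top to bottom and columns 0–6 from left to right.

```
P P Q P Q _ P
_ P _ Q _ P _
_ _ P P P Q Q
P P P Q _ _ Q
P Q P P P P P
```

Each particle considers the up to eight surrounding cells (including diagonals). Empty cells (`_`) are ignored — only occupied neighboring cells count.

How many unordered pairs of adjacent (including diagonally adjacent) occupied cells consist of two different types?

26

Scan each occupied cell's neighbors to the right and below (and the two forward diagonals) so each pair is counted once.
From row 0: 6 unlike of 12 pairs (running 6/12).
From row 1: 5 unlike of 7 pairs (running 11/19).
From row 2: 4 unlike of 12 pairs (running 15/31).
From row 3: 9 unlike of 16 pairs (running 24/47).
From row 4: 2 unlike of 6 pairs (running 26/53).
Total adjacent occupied pairs: 53; unlike-type pairs: 26.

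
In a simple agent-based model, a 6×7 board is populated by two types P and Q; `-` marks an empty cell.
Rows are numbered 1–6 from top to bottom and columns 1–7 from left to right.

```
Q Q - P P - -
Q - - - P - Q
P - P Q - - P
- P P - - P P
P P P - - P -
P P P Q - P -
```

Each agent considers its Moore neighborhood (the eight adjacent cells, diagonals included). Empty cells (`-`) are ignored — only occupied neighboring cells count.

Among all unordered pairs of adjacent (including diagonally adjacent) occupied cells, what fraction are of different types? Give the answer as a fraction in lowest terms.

7/39

Scan each occupied cell's neighbors to the right and below (and the two forward diagonals) so each pair is counted once.
Row 1: Q(1,1)–Q(1,2)= Q(1,1)–Q(2,1)= Q(1,2)–Q(2,1)= P(1,4)–P(1,5)= P(1,4)–P(2,5)= P(1,5)–P(2,5)=  → 0/6 unlike.
Row 2: Q(2,1)–P(3,1)≠ P(2,5)–Q(3,4)≠ Q(2,7)–P(3,7)≠  → 3/3 unlike.
Row 3: P(3,1)–P(4,2)= P(3,3)–Q(3,4)≠ P(3,3)–P(4,3)= P(3,3)–P(4,2)= Q(3,4)–P(4,3)≠ P(3,7)–P(4,7)= P(3,7)–P(4,6)=  → 2/7 unlike.
Row 4: P(4,2)–P(4,3)= P(4,2)–P(5,2)= P(4,2)–P(5,3)= P(4,2)–P(5,1)= P(4,3)–P(5,3)= P(4,3)–P(5,2)= P(4,6)–P(4,7)= P(4,6)–P(5,6)= P(4,7)–P(5,6)=  → 0/9 unlike.
Row 5: P(5,1)–P(5,2)= P(5,1)–P(6,1)= P(5,1)–P(6,2)= P(5,2)–P(5,3)= P(5,2)–P(6,2)= P(5,2)–P(6,3)= P(5,2)–P(6,1)= P(5,3)–P(6,3)= P(5,3)–Q(6,4)≠ P(5,3)–P(6,2)= P(5,6)–P(6,6)=  → 1/11 unlike.
Row 6: P(6,1)–P(6,2)= P(6,2)–P(6,3)= P(6,3)–Q(6,4)≠  → 1/3 unlike.
Total adjacent occupied pairs: 39; unlike-type pairs: 7.
7/39 is already in lowest terms.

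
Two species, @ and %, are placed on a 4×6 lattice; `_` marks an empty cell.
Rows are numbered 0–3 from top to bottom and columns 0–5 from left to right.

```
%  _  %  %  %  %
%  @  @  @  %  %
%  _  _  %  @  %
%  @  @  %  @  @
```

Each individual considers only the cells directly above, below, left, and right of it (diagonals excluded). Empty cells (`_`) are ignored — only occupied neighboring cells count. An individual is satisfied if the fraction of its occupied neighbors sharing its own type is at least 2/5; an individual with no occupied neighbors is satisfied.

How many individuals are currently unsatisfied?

5

Row 0: (0,0)% 1/1 ok · (0,2)% 1/2 ok · (0,3)% 2/3 ok · (0,4)% 3/3 ok · (0,5)% 2/2 ok
Row 1: (1,0)% 2/3 ok · (1,1)@ 1/2 ok · (1,2)@ 2/3 ok · (1,3)@ 1/4 unhappy · (1,4)% 2/4 ok · (1,5)% 3/3 ok
Row 2: (2,0)% 2/2 ok · (2,3)% 1/3 unhappy · (2,4)@ 1/4 unhappy · (2,5)% 1/3 unhappy
Row 3: (3,0)% 1/2 ok · (3,1)@ 1/2 ok · (3,2)@ 1/2 ok · (3,3)% 1/3 unhappy · (3,4)@ 2/3 ok · (3,5)@ 1/2 ok
Unsatisfied: (1,3), (2,3), (2,4), (2,5), (3,3) — 5 in total.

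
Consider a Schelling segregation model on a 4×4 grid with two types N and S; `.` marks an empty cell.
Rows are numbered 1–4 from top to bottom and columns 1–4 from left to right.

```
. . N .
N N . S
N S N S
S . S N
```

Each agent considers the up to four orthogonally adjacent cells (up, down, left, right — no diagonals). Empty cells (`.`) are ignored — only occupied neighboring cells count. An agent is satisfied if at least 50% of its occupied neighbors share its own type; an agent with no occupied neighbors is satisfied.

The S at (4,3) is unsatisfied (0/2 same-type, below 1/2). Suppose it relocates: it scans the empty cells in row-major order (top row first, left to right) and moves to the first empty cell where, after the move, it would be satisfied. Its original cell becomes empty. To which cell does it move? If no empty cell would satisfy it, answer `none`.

Vacating (4,3). Empty cells in order:
  (1,1): 0/1 same-type → still unsatisfied.
  (1,2): 0/2 same-type → still unsatisfied.
  (1,4): 1/2 same-type → satisfied — stop here.

(1,4)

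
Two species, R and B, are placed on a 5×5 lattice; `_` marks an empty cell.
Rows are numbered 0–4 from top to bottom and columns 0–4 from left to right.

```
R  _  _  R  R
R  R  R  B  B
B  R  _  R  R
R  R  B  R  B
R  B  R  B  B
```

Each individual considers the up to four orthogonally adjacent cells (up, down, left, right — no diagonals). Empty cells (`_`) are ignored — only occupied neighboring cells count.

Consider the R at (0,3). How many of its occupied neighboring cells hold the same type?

1

Occupied neighbors of (0,3): (1,3)=B, (0,4)=R.
Same type (R): 1 of 2.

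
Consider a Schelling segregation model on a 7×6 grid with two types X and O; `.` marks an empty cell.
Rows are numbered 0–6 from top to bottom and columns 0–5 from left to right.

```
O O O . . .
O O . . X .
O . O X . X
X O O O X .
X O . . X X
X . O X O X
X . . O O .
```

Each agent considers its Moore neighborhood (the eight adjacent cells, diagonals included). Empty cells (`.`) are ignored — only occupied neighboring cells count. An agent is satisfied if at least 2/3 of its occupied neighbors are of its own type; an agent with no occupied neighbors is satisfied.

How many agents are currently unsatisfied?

(0,0)O 3/3 satisfied
(0,1)O 4/4 satisfied
(0,2)O 2/2 satisfied
(1,0)O 4/4 satisfied
(1,1)O 6/6 satisfied
(1,4)X 2/2 satisfied
(2,0)O 3/4 satisfied
(2,2)O 4/5 satisfied
(2,3)X 2/5 not
(2,5)X 2/2 satisfied
(3,0)X 1/4 not
(3,1)O 4/6 satisfied
(3,2)O 4/5 satisfied
(3,3)O 2/5 not
(3,4)X 4/5 satisfied
(4,0)X 2/4 not
(4,1)O 3/6 not
(4,4)X 4/6 satisfied
(4,5)X 3/4 satisfied
(5,0)X 2/3 satisfied
(5,2)O 2/3 satisfied
(5,3)X 1/5 not
(5,4)O 2/6 not
(5,5)X 2/4 not
(6,0)X 1/1 satisfied
(6,3)O 3/4 satisfied
(6,4)O 2/4 not
Unsatisfied: (2,3), (3,0), (3,3), (4,0), (4,1), (5,3), (5,4), (5,5), (6,4) — 9 in total.

9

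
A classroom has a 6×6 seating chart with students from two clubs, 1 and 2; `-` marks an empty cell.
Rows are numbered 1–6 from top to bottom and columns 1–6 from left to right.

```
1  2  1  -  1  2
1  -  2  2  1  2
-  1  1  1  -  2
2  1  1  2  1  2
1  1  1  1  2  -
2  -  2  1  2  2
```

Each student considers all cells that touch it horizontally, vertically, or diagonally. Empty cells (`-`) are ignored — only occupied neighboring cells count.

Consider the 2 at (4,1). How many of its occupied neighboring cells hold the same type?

Occupied neighbors of (4,1): (3,2)=1, (4,2)=1, (5,1)=1, (5,2)=1.
Same type (2): 0 of 4.

0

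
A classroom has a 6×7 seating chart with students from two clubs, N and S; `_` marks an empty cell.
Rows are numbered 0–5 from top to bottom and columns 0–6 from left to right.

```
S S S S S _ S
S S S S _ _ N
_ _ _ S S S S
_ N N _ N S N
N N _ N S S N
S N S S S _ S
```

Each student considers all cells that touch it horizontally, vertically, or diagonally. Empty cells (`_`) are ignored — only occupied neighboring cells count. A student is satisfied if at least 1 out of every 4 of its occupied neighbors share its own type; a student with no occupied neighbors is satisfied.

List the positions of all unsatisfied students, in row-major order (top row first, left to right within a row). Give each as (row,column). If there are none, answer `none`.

(0,6), (1,6), (3,4), (3,6), (5,0)

Row 0: (0,0)S 3/3 ok · (0,1)S 5/5 ok · (0,2)S 5/5 ok · (0,3)S 4/4 ok · (0,4)S 2/2 ok · (0,6)S 0/1 unhappy
Row 1: (1,0)S 3/3 ok · (1,1)S 5/5 ok · (1,2)S 6/6 ok · (1,3)S 6/6 ok · (1,6)N 0/3 unhappy
Row 2: (2,3)S 3/5 ok · (2,4)S 4/5 ok · (2,5)S 3/6 ok · (2,6)S 2/4 ok
Row 3: (3,1)N 3/3 ok · (3,2)N 3/4 ok · (3,4)N 1/7 unhappy · (3,5)S 5/8 ok · (3,6)N 1/5 unhappy
Row 4: (4,0)N 3/4 ok · (4,1)N 4/6 ok · (4,3)N 2/6 ok · (4,4)S 4/6 ok · (4,5)S 4/7 ok · (4,6)N 1/4 ok
Row 5: (5,0)S 0/3 unhappy · (5,1)N 2/4 ok · (5,2)S 1/4 ok · (5,3)S 3/4 ok · (5,4)S 3/4 ok · (5,6)S 1/2 ok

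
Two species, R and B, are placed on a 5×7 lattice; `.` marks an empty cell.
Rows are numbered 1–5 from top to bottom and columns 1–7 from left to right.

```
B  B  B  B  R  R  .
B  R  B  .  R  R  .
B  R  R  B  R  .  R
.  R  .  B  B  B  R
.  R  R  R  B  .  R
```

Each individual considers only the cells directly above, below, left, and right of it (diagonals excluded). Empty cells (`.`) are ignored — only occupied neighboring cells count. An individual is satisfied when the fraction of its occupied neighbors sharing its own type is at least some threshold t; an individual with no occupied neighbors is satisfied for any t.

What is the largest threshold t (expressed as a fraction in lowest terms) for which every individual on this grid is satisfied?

1/4

(1,1)B 2/2
(1,2)B 2/3
(1,3)B 3/3
(1,4)B 1/2
(1,5)R 2/3
(1,6)R 2/2
(2,1)B 2/3
(2,2)R 1/4
(2,3)B 1/3
(2,5)R 3/3
(2,6)R 2/2
(3,1)B 1/2
(3,2)R 3/4
(3,3)R 1/3
(3,4)B 1/3
(3,5)R 1/3
(3,7)R 1/1
(4,2)R 2/2
(4,4)B 2/3
(4,5)B 3/4
(4,6)B 1/2
(4,7)R 2/3
(5,2)R 2/2
(5,3)R 2/2
(5,4)R 1/3
(5,5)B 1/2
(5,7)R 1/1
The smallest same-type fraction is 1/4 at (2,2), which reduces to 1/4. Any threshold above that leaves this individual unsatisfied.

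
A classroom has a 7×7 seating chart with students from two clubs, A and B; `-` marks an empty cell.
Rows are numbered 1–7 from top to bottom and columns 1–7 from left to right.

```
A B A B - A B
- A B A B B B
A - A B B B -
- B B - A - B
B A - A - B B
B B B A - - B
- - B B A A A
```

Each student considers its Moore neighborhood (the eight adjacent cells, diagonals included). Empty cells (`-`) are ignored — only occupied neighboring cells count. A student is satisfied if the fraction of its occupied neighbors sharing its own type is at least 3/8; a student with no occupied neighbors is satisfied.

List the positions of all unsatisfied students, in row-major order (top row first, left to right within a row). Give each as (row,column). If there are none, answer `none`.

(1,2), (1,6), (2,4), (3,3), (4,5), (5,2)

(1,1)A 1/2 satisfied
(1,2)B 1/4 not
(1,3)A 2/5 satisfied
(1,4)B 2/4 satisfied
(1,6)A 0/4 not
(1,7)B 2/3 satisfied
(2,2)A 4/6 satisfied
(2,3)B 3/7 satisfied
(2,4)A 2/7 not
(2,5)B 5/7 satisfied
(2,6)B 5/6 satisfied
(2,7)B 3/4 satisfied
(3,1)A 1/2 satisfied
(3,3)A 2/6 not
(3,4)B 4/7 satisfied
(3,5)B 4/6 satisfied
(3,6)B 5/6 satisfied
(4,2)B 2/5 satisfied
(4,3)B 2/5 satisfied
(4,5)A 1/5 not
(4,7)B 3/3 satisfied
(5,1)B 3/4 satisfied
(5,2)A 0/6 not
(5,4)A 2/4 satisfied
(5,6)B 3/4 satisfied
(5,7)B 3/3 satisfied
(6,1)B 2/3 satisfied
(6,2)B 4/5 satisfied
(6,3)B 3/6 satisfied
(6,4)A 2/5 satisfied
(6,7)B 2/4 satisfied
(7,3)B 3/4 satisfied
(7,4)B 2/4 satisfied
(7,5)A 2/3 satisfied
(7,6)A 2/3 satisfied
(7,7)A 1/2 satisfied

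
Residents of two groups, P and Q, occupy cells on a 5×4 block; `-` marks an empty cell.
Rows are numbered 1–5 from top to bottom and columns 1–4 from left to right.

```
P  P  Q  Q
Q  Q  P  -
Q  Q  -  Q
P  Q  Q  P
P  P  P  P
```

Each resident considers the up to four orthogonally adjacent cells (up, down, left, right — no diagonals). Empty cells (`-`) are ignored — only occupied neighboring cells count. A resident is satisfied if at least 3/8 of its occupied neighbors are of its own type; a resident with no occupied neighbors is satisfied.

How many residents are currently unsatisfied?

7

Row 1: (1,1)P 1/2 satisfied · (1,2)P 1/3 not · (1,3)Q 1/3 not · (1,4)Q 1/1 satisfied
Row 2: (2,1)Q 2/3 satisfied · (2,2)Q 2/4 satisfied · (2,3)P 0/2 not
Row 3: (3,1)Q 2/3 satisfied · (3,2)Q 3/3 satisfied · (3,4)Q 0/1 not
Row 4: (4,1)P 1/3 not · (4,2)Q 2/4 satisfied · (4,3)Q 1/3 not · (4,4)P 1/3 not
Row 5: (5,1)P 2/2 satisfied · (5,2)P 2/3 satisfied · (5,3)P 2/3 satisfied · (5,4)P 2/2 satisfied
Unsatisfied: (1,2), (1,3), (2,3), (3,4), (4,1), (4,3), (4,4) — 7 in total.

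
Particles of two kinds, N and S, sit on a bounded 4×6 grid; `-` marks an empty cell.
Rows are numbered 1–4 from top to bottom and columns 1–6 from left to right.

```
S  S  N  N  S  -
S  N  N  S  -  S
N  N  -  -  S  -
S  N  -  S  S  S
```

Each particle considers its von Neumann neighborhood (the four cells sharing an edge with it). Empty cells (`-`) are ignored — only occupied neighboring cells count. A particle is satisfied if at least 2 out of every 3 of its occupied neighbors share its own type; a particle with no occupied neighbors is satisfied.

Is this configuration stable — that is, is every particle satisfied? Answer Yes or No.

No

(1,1)S 2/2 ✓
(1,2)S 1/3 ✗
(1,3)N 2/3 ✓
(1,4)N 1/3 ✗
(1,5)S 0/1 ✗
(2,1)S 1/3 ✗
(2,2)N 2/4 ✗
(2,3)N 2/3 ✓
(2,4)S 0/2 ✗
(2,6)S 0/0 ✓
(3,1)N 1/3 ✗
(3,2)N 3/3 ✓
(3,5)S 1/1 ✓
(4,1)S 0/2 ✗
(4,2)N 1/2 ✗
(4,4)S 1/1 ✓
(4,5)S 3/3 ✓
(4,6)S 1/1 ✓
For instance (1,2) has only 1/3 same-type neighbors, below 2/3.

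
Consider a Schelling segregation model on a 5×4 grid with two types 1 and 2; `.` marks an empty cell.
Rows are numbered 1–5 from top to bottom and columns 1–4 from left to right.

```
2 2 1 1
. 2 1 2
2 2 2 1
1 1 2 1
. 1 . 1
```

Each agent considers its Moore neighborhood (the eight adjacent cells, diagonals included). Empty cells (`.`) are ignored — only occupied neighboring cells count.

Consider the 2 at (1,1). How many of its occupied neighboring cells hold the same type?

2

Occupied neighbors of (1,1): (1,2)=2, (2,2)=2.
Same type (2): 2 of 2.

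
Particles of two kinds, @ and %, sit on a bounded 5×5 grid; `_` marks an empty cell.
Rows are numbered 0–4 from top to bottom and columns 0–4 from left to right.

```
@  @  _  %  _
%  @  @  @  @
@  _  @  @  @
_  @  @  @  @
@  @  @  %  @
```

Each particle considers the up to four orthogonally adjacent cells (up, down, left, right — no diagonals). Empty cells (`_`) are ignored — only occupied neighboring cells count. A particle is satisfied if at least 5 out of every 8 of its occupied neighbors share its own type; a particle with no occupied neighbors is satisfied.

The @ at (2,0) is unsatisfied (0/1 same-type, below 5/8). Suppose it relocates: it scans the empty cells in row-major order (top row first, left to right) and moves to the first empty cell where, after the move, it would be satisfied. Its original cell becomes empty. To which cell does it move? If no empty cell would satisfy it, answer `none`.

(0,2)

Vacating (2,0). Empty cells in order:
  (0,2): 2/3 same-type → satisfied — stop here.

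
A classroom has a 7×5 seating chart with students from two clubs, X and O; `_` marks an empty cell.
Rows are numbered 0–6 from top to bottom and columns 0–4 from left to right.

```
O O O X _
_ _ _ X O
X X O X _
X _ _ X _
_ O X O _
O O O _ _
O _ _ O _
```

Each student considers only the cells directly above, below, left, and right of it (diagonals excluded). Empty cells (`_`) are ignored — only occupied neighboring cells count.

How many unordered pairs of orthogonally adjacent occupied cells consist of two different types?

Scan each occupied cell's neighbors to the right and below so each pair is counted once.
From row 0: 1 unlike of 4 pairs (running 1/4).
From row 1: 1 unlike of 2 pairs (running 2/6).
From row 2: 2 unlike of 5 pairs (running 4/11).
From row 3: 1 unlike of 1 pairs (running 5/12).
From row 4: 3 unlike of 4 pairs (running 8/16).
From row 5: 0 unlike of 3 pairs (running 8/19).
Total adjacent occupied pairs: 19; unlike-type pairs: 8.

8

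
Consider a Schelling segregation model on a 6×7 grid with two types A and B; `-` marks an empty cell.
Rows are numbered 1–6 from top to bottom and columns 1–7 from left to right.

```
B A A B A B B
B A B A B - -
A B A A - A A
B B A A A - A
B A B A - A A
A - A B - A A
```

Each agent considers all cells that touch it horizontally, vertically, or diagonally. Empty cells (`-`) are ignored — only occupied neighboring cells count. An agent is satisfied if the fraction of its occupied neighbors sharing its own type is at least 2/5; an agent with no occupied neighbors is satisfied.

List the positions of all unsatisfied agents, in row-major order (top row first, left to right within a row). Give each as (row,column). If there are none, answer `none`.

Row 1: (1,1)B 1/3 unhappy · (1,2)A 2/5 ok · (1,3)A 3/5 ok · (1,4)B 2/5 ok · (1,5)A 1/4 unhappy · (1,6)B 2/3 ok · (1,7)B 1/1 ok
Row 2: (2,1)B 2/5 ok · (2,2)A 4/8 ok · (2,3)B 2/8 unhappy · (2,4)A 4/7 ok · (2,5)B 2/6 unhappy
Row 3: (3,1)A 1/5 unhappy · (3,2)B 4/8 ok · (3,3)A 5/8 ok · (3,4)A 5/7 ok · (3,6)A 3/4 ok · (3,7)A 2/2 ok
Row 4: (4,1)B 3/5 ok · (4,2)B 4/8 ok · (4,3)A 5/8 ok · (4,4)A 5/6 ok · (4,5)A 5/5 ok · (4,7)A 4/4 ok
Row 5: (5,1)B 2/4 ok · (5,2)A 3/7 ok · (5,3)B 2/7 unhappy · (5,4)A 4/6 ok · (5,6)A 5/5 ok · (5,7)A 4/4 ok
Row 6: (6,1)A 1/2 ok · (6,3)A 2/4 ok · (6,4)B 1/3 unhappy · (6,6)A 3/3 ok · (6,7)A 3/3 ok

(1,1), (1,5), (2,3), (2,5), (3,1), (5,3), (6,4)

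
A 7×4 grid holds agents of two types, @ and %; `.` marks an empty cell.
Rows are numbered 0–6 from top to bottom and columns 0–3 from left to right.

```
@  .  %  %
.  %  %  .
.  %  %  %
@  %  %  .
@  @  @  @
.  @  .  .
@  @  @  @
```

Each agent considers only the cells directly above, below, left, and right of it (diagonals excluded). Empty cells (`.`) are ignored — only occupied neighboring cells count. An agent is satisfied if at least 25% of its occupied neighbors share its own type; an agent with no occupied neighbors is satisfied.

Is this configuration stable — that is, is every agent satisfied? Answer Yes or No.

(0,0)@ 0/0 satisfied
(0,2)% 2/2 satisfied
(0,3)% 1/1 satisfied
(1,1)% 2/2 satisfied
(1,2)% 3/3 satisfied
(2,1)% 3/3 satisfied
(2,2)% 4/4 satisfied
(2,3)% 1/1 satisfied
(3,0)@ 1/2 satisfied
(3,1)% 2/4 satisfied
(3,2)% 2/3 satisfied
(4,0)@ 2/2 satisfied
(4,1)@ 3/4 satisfied
(4,2)@ 2/3 satisfied
(4,3)@ 1/1 satisfied
(5,1)@ 2/2 satisfied
(6,0)@ 1/1 satisfied
(6,1)@ 3/3 satisfied
(6,2)@ 2/2 satisfied
(6,3)@ 1/1 satisfied
All meet the threshold, so the configuration is stable.

Yes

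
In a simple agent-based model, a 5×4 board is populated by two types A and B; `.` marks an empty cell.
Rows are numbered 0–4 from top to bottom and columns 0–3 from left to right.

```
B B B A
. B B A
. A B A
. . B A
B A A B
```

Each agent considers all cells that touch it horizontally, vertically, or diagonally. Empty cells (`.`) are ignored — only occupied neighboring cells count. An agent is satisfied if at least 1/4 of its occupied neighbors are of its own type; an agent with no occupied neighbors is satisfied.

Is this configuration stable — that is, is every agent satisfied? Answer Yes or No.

Row 0: (0,0)B 2/2 ✓ · (0,1)B 4/4 ✓ · (0,2)B 3/5 ✓ · (0,3)A 1/3 ✓
Row 1: (1,1)B 5/6 ✓ · (1,2)B 4/8 ✓ · (1,3)A 2/5 ✓
Row 2: (2,1)A 0/4 ✗ · (2,2)B 3/7 ✓ · (2,3)A 2/5 ✓
Row 3: (3,2)B 2/7 ✓ · (3,3)A 2/5 ✓
Row 4: (4,0)B 0/1 ✗ · (4,1)A 1/3 ✓ · (4,2)A 2/4 ✓ · (4,3)B 1/3 ✓
For instance (2,1) has only 0/4 same-type neighbors, below 1/4.

No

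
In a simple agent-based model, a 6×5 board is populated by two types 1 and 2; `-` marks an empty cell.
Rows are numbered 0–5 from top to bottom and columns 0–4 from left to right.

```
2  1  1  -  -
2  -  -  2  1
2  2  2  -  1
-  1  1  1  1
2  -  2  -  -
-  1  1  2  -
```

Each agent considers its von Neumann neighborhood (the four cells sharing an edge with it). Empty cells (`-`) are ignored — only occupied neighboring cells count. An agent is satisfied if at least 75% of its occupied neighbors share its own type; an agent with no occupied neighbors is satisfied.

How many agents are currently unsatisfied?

11

(0,0)2 1/2 unhappy
(0,1)1 1/2 unhappy
(0,2)1 1/1 ok
(1,0)2 2/2 ok
(1,3)2 0/1 unhappy
(1,4)1 1/2 unhappy
(2,0)2 2/2 ok
(2,1)2 2/3 unhappy
(2,2)2 1/2 unhappy
(2,4)1 2/2 ok
(3,1)1 1/2 unhappy
(3,2)1 2/4 unhappy
(3,3)1 2/2 ok
(3,4)1 2/2 ok
(4,0)2 0/0 ok
(4,2)2 0/2 unhappy
(5,1)1 1/1 ok
(5,2)1 1/3 unhappy
(5,3)2 0/1 unhappy
Unsatisfied: (0,0), (0,1), (1,3), (1,4), (2,1), (2,2), (3,1), (3,2), (4,2), (5,2), (5,3) — 11 in total.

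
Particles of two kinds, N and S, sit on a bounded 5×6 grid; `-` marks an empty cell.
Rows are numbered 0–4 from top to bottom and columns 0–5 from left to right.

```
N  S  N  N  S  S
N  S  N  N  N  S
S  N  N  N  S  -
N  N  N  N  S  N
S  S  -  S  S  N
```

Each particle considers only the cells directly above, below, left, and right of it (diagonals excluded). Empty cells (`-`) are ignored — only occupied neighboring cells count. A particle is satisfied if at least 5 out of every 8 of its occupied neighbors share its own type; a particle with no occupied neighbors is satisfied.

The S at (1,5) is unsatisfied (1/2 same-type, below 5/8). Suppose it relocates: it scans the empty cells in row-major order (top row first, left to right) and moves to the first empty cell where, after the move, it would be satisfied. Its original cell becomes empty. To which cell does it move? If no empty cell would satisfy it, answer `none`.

(4,2)

Vacating (1,5). Empty cells in order:
  (2,5): 1/2 same-type → still unsatisfied.
  (4,2): 2/3 same-type → satisfied — stop here.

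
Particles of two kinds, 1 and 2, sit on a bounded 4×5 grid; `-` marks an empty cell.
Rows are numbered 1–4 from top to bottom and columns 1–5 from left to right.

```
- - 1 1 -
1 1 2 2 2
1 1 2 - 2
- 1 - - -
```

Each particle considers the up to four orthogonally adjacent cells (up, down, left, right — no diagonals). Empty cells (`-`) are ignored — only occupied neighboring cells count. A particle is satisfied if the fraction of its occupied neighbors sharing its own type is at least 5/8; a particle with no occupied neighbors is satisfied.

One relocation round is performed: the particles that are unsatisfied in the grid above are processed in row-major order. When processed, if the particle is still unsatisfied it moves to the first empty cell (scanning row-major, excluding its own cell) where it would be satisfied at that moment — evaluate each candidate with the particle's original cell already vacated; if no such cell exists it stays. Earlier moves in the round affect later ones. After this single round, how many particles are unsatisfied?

Initially unsatisfied (in order): (1,3), (1,4), (2,3), (3,3).
  (1,3) → (1,1).
  (1,4) → (1,2).
  (2,3): now satisfied by earlier moves; stays.
  (3,3) → (1,4).
Resulting grid:
1 1 - 2 -
1 1 2 2 2
1 1 - - 2
- 1 - - -
Unsatisfied now: (2,3).

1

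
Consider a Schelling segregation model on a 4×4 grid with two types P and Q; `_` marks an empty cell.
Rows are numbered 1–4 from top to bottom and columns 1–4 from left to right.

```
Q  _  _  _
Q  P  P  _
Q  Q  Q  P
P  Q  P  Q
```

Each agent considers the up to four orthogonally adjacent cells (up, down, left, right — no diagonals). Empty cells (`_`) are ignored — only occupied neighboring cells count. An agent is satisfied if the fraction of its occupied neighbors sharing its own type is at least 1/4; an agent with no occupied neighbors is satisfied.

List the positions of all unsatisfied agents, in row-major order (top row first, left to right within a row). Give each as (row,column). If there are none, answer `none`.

(1,1)Q 1/1 ✓
(2,1)Q 2/3 ✓
(2,2)P 1/3 ✓
(2,3)P 1/2 ✓
(3,1)Q 2/3 ✓
(3,2)Q 3/4 ✓
(3,3)Q 1/4 ✓
(3,4)P 0/2 ✗
(4,1)P 0/2 ✗
(4,2)Q 1/3 ✓
(4,3)P 0/3 ✗
(4,4)Q 0/2 ✗

(3,4), (4,1), (4,3), (4,4)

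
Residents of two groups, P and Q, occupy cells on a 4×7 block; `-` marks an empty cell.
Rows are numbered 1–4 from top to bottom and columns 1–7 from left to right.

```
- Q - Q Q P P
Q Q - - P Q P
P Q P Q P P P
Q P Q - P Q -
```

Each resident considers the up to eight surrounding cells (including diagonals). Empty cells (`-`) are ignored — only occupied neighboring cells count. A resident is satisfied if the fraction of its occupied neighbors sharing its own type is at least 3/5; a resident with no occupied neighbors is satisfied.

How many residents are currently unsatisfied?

(1,2)Q 2/2 ok
(1,4)Q 1/2 unhappy
(1,5)Q 2/4 unhappy
(1,6)P 3/5 ok
(1,7)P 2/3 ok
(2,1)Q 3/4 ok
(2,2)Q 3/5 ok
(2,5)P 3/7 unhappy
(2,6)Q 1/8 unhappy
(2,7)P 4/5 ok
(3,1)P 1/5 unhappy
(3,2)Q 4/7 unhappy
(3,3)P 1/5 unhappy
(3,4)Q 1/5 unhappy
(3,5)P 3/6 unhappy
(3,6)P 5/7 ok
(3,7)P 2/4 unhappy
(4,1)Q 1/3 unhappy
(4,2)P 2/5 unhappy
(4,3)Q 2/4 unhappy
(4,5)P 2/4 unhappy
(4,6)Q 0/4 unhappy
Unsatisfied: (1,4), (1,5), (2,5), (2,6), (3,1), (3,2), (3,3), (3,4), (3,5), (3,7), (4,1), (4,2), (4,3), (4,5), (4,6) — 15 in total.

15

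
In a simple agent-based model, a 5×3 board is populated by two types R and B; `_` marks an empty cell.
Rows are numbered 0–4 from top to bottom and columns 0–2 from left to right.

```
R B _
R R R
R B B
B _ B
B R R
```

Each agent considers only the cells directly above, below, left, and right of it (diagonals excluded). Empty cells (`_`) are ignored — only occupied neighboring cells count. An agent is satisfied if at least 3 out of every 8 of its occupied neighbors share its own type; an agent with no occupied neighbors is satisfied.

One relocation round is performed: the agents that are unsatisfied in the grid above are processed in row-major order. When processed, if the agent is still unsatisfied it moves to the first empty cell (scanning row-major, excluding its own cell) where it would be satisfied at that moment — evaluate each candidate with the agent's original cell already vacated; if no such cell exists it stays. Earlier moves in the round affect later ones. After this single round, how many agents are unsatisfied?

1

Initially unsatisfied (in order): (0,1), (2,0), (2,1).
  (0,1) → (3,1).
  (2,0) → (0,1).
  (2,1): now satisfied by earlier moves; stays.
Resulting grid:
R R _
R R R
_ B B
B B B
B R R
Unsatisfied now: (4,1).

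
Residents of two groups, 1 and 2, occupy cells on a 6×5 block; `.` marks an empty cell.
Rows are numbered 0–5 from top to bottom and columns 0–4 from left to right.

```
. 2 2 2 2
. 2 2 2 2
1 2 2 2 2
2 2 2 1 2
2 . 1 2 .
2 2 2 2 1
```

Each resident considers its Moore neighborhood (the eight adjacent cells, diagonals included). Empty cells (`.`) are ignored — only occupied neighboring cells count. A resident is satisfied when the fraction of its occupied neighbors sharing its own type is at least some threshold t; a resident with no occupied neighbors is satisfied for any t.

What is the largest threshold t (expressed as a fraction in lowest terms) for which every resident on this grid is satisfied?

(0,1)2 3/3
(0,2)2 5/5
(0,3)2 5/5
(0,4)2 3/3
(1,1)2 5/6
(1,2)2 8/8
(1,3)2 8/8
(1,4)2 5/5
(2,0)1 0/4
(2,1)2 6/7
(2,2)2 7/8
(2,3)2 7/8
(2,4)2 4/5
(3,0)2 3/4
(3,1)2 5/7
(3,2)2 5/7
(3,3)1 1/7
(3,4)2 3/4
(4,0)2 4/4
(4,2)1 1/7
(4,3)2 4/7
(5,0)2 2/2
(5,1)2 3/4
(5,2)2 3/4
(5,3)2 2/4
(5,4)1 0/2
The smallest same-type fraction is 0/4 at (2,0), which reduces to 0/1. Any threshold above that leaves this resident unsatisfied.

0/1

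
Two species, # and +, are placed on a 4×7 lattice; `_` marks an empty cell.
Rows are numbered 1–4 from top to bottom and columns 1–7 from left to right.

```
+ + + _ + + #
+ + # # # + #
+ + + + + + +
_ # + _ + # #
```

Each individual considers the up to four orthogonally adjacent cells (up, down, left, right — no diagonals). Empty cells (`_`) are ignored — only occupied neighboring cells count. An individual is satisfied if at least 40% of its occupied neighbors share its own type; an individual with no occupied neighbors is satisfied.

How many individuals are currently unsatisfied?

Row 1: (1,1)+ 2/2 satisfied · (1,2)+ 3/3 satisfied · (1,3)+ 1/2 satisfied · (1,5)+ 1/2 satisfied · (1,6)+ 2/3 satisfied · (1,7)# 1/2 satisfied
Row 2: (2,1)+ 3/3 satisfied · (2,2)+ 3/4 satisfied · (2,3)# 1/4 not · (2,4)# 2/3 satisfied · (2,5)# 1/4 not · (2,6)+ 2/4 satisfied · (2,7)# 1/3 not
Row 3: (3,1)+ 2/2 satisfied · (3,2)+ 3/4 satisfied · (3,3)+ 3/4 satisfied · (3,4)+ 2/3 satisfied · (3,5)+ 3/4 satisfied · (3,6)+ 3/4 satisfied · (3,7)+ 1/3 not
Row 4: (4,2)# 0/2 not · (4,3)+ 1/2 satisfied · (4,5)+ 1/2 satisfied · (4,6)# 1/3 not · (4,7)# 1/2 satisfied
Unsatisfied: (2,3), (2,5), (2,7), (3,7), (4,2), (4,6) — 6 in total.

6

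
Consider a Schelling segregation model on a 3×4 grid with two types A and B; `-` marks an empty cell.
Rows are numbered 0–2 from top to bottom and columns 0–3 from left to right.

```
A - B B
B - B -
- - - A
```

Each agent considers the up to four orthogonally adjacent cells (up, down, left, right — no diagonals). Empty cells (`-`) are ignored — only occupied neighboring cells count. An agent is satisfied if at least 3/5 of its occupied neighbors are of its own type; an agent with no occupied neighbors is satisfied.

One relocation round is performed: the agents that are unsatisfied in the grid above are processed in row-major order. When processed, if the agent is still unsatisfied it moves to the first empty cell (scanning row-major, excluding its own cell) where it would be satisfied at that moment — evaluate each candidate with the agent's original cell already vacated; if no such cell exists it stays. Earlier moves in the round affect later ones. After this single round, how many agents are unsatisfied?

0

Initially unsatisfied (in order): (0,0), (1,0).
  (0,0) → (2,1).
  (1,0): now satisfied by earlier moves; stays.
Resulting grid:
- - B B
B - B -
- A - A
All satisfied now.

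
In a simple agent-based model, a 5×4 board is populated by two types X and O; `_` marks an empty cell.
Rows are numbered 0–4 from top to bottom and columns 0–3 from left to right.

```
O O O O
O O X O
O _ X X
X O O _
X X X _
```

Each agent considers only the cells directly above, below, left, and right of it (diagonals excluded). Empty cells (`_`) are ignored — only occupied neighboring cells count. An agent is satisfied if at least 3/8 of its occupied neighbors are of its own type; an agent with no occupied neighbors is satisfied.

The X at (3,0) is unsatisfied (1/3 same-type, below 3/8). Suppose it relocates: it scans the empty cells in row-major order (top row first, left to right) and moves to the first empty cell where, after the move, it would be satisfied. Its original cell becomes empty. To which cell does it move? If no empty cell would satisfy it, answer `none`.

Vacating (3,0). Empty cells in order:
  (2,1): 1/4 same-type → still unsatisfied.
  (3,3): 1/2 same-type → satisfied — stop here.

(3,3)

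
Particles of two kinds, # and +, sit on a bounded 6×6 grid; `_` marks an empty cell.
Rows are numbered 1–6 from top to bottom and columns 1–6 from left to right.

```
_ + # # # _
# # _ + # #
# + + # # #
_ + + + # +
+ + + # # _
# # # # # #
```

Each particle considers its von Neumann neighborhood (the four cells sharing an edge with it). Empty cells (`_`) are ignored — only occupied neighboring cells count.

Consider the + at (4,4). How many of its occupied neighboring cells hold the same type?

Occupied neighbors of (4,4): (3,4)=#, (5,4)=#, (4,3)=+, (4,5)=#.
Same type (+): 1 of 4.

1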